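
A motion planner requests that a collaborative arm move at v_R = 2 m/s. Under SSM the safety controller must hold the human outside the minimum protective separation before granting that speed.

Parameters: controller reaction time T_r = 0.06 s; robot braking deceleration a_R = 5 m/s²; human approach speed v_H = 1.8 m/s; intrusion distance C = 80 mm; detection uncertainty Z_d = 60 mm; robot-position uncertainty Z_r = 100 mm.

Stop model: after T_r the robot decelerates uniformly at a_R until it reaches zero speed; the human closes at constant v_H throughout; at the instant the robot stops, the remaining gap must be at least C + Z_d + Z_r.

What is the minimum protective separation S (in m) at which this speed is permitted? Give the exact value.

braking lasts T_s = 2/5 = 0.4000 s
robot covers v_R·T_r = 2.0000·0.0600 = 0.1200 m before braking
braking distance = 2.0000²/(2·5.0000) = 0.4000 m
person approaches 1.8000·(0.0600+0.4000) = 0.8280 m
margins: 0.0800+0.0600+0.1000 = 0.2400 m
S_min ≈ 0.1200+0.4000+0.8280+0.2400  ⇒  S_min = 397/250 m

S_min = 397/250 m = 1.5880 m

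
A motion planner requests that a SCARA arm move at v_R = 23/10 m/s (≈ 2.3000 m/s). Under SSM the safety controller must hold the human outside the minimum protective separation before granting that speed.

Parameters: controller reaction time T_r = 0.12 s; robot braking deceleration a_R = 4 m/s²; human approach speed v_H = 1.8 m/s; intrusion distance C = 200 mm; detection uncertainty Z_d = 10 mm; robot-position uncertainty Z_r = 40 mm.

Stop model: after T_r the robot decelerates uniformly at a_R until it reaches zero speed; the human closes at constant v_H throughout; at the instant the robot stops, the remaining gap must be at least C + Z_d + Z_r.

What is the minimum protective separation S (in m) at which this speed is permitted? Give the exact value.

S_min = 9753/4000 m = 2.4383 m

stop time T_s = (23/10)/4 = 0.5750 s
robot in T_r: 2.3000·0.1200 = 0.2760 m
braking distance = 2.3000²/(2·4.0000) = 0.6613 m
person approaches 1.8000·(0.1200+0.5750) = 1.2510 m
residual clearance needed = 0.2000+0.0100+0.0400 = 0.2500 m
S_min ≈ 0.2760+0.6613+1.2510+0.2500  ⇒  S_min = 9753/4000 m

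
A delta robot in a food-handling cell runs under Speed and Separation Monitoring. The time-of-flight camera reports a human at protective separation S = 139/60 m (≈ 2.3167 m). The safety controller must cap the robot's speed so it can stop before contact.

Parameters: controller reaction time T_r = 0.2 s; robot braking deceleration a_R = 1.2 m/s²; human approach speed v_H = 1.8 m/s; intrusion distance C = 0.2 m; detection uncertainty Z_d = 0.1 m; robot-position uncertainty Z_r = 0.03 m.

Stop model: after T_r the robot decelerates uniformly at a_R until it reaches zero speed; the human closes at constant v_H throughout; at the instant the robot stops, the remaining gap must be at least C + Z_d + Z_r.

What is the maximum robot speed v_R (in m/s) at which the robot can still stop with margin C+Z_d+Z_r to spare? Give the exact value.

v_R_max = 4/5 m/s = 0.8000 m/s

quadratic (5/12)·v² + (17/10)·v + (-122/75) = 0
  disc = (17/10)² − 4·(5/12)·(-122/75) = 5041/900 ; √disc = 71/30
  v_R = (−(17/10) + 71/30) / (2·(5/12)) = 4/5 m/s
check:
T_s = v_R/a_R = (4/5)/(6/5) = 0.6667 s
robot covers v_R·T_r = 0.8000·0.2000 = 0.1600 m before braking
robot under decel: 0.8000²/(2·1.2000) = 0.2667 m
human over T_r+T_s: 1.8000·(0.2000+0.6667) = 1.5600 m
residual clearance needed = 0.2000+0.1000+0.0300 = 0.3300 m
sum ≈ 0.1600+0.2667+1.5600+0.3300 ≈ 2.3167 m = S ✓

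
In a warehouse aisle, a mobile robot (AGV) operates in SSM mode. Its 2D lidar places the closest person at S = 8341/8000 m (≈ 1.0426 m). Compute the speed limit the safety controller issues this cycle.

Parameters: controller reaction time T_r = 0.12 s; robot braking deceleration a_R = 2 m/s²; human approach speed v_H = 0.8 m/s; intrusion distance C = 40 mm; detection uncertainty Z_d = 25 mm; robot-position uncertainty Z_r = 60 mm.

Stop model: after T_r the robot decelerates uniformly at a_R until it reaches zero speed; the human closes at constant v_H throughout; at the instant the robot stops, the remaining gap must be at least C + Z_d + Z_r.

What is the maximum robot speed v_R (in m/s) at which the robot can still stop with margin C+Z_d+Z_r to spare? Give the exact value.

v_R_max = 21/20 m/s = 1.0500 m/s

quadratic (1/4)·v² + (13/25)·v + (-6573/8000) = 0
  disc = (13/25)² − 4·(1/4)·(-6573/8000) = 43681/40000 ; √disc = 209/200
  v_R = (−(13/25) + 209/200) / (2·(1/4)) = 21/20 m/s
check:
braking lasts T_s = (21/20)/2 = 0.5250 s
robot in T_r: 1.0500·0.1200 = 0.1260 m
robot under decel: 1.0500²/(2·2.0000) = 0.2756 m
human closes 0.8000·0.6450 = 0.5160 m
C+Z_d+Z_r = 0.0400+0.0250+0.0600 = 0.1250 m
sum ≈ 0.1260+0.2756+0.5160+0.1250 ≈ 1.0426 m = S ✓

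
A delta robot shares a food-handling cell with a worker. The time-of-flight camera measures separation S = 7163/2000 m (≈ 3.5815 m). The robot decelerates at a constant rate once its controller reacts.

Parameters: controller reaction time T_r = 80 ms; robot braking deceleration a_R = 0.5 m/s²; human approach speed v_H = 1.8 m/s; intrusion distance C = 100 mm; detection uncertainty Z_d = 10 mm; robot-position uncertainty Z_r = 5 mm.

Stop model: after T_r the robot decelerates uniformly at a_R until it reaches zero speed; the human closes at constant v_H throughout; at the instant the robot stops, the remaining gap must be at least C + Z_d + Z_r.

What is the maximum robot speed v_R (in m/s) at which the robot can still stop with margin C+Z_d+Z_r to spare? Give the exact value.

at the boundary: (1)·v² + (92/25)·v + (-1329/400) = 0
  disc = (92/25)² − 4·(1)·(-1329/400) = 67081/2500 ; √disc = 259/50
  v_R = (−(92/25) + 259/50) / (2·(1)) = 3/4 m/s
check:
braking lasts T_s = (3/4)/(1/2) = 1.5000 s
reaction-phase robot travel = 0.7500·0.0800 = 0.0600 m
braking distance = 0.7500²/(2·0.5000) = 0.5625 m
person approaches 1.8000·(0.0800+1.5000) = 2.8440 m
residual clearance needed = 0.1000+0.0100+0.0050 = 0.1150 m
sum ≈ 0.0600+0.5625+2.8440+0.1150 ≈ 3.5815 m = S ✓

v_R_max = 3/4 m/s = 0.7500 m/s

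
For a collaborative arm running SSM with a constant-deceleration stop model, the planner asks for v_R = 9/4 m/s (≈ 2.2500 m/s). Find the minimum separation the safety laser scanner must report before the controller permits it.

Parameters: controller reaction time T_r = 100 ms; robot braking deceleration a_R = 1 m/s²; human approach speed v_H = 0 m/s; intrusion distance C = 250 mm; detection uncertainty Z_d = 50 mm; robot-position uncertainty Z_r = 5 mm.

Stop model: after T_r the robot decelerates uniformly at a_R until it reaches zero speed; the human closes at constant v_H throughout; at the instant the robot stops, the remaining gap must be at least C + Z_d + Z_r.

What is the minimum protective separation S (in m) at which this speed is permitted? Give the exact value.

S_min = 2449/800 m = 3.0612 m

braking lasts T_s = (9/4)/1 = 2.2500 s
reaction-phase robot travel = 2.2500·0.1000 = 0.2250 m
robot under decel: 2.2500²/(2·1.0000) = 2.5312 m
person approaches 0.0000·(0.1000+2.2500) = 0.0000 m
C+Z_d+Z_r = 0.2500+0.0500+0.0050 = 0.3050 m
S_min ≈ 0.2250+2.5312+0.0000+0.3050  ⇒  S_min = 2449/800 m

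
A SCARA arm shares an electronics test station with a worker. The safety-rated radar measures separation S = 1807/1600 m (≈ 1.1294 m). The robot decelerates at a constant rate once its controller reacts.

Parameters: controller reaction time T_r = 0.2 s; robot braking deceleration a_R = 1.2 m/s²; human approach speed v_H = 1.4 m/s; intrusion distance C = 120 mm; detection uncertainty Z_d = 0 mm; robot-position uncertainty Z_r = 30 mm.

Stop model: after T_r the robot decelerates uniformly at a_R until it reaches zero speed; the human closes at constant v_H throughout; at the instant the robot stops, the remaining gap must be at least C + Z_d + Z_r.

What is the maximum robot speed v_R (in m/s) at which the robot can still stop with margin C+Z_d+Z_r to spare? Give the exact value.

v_R_max = 9/20 m/s = 0.4500 m/s

at the boundary: (5/12)·v² + (41/30)·v + (-1119/1600) = 0
  disc = (41/30)² − 4·(5/12)·(-1119/1600) = 43681/14400 ; √disc = 209/120
  v_R = (−(41/30) + 209/120) / (2·(5/12)) = 9/20 m/s
check:
stop time T_s = (9/20)/(6/5) = 0.3750 s
robot covers v_R·T_r = 0.4500·0.2000 = 0.0900 m before braking
robot covers 0.4500·0.3750 − ½·1.2000·0.3750² = 0.0844 m while stopping
person approaches 1.4000·(0.2000+0.3750) = 0.8050 m
residual clearance needed = 0.1200+0.0000+0.0300 = 0.1500 m
sum ≈ 0.0900+0.0844+0.8050+0.1500 ≈ 1.1294 m = S ✓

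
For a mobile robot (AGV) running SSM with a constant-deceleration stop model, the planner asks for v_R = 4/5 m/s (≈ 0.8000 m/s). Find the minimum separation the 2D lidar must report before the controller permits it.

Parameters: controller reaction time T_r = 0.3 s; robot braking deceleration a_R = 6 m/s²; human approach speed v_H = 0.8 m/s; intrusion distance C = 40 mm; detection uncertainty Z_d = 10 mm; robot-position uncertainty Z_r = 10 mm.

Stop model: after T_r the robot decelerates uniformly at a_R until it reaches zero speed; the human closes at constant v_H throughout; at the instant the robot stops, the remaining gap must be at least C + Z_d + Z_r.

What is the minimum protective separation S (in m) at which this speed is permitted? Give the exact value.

S_min = 7/10 m = 0.7000 m

T_s = v_R/a_R = (4/5)/6 = 0.1333 s
robot in T_r: 0.8000·0.3000 = 0.2400 m
robot covers 0.8000·0.1333 − ½·6.0000·0.1333² = 0.0533 m while stopping
human closes 0.8000·0.4333 = 0.3467 m
residual clearance needed = 0.0400+0.0100+0.0100 = 0.0600 m
S_min ≈ 0.2400+0.0533+0.3467+0.0600  ⇒  S_min = 7/10 m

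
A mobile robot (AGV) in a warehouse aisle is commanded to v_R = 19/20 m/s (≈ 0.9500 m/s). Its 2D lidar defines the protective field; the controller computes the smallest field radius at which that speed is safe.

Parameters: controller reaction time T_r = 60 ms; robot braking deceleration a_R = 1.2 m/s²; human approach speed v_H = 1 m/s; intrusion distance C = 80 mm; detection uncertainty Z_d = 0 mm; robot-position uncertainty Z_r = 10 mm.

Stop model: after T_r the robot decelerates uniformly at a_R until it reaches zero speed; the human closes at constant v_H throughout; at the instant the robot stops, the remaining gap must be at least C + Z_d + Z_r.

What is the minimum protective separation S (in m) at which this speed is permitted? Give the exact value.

braking lasts T_s = (19/20)/(6/5) = 0.7917 s
robot covers v_R·T_r = 0.9500·0.0600 = 0.0570 m before braking
braking distance = 0.9500²/(2·1.2000) = 0.3760 m
human closes 1.0000·0.8517 = 0.8517 m
margins: 0.0800+0.0000+0.0100 = 0.0900 m
S_min ≈ 0.0570+0.3760+0.8517+0.0900  ⇒  S_min = 32993/24000 m

S_min = 32993/24000 m = 1.3747 m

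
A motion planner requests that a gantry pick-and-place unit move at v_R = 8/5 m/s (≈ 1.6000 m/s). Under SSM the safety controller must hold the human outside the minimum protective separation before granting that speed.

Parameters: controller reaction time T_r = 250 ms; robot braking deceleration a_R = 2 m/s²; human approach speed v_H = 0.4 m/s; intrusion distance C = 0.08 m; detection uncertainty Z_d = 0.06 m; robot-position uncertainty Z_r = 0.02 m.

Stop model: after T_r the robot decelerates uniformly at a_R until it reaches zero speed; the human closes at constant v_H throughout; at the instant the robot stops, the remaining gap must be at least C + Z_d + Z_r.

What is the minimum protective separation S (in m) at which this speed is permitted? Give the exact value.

S_min = 81/50 m = 1.6200 m

braking lasts T_s = (8/5)/2 = 0.8000 s
reaction-phase robot travel = 1.6000·0.2500 = 0.4000 m
robot covers 1.6000·0.8000 − ½·2.0000·0.8000² = 0.6400 m while stopping
human over T_r+T_s: 0.4000·(0.2500+0.8000) = 0.4200 m
margins: 0.0800+0.0600+0.0200 = 0.1600 m
S_min ≈ 0.4000+0.6400+0.4200+0.1600  ⇒  S_min = 81/50 m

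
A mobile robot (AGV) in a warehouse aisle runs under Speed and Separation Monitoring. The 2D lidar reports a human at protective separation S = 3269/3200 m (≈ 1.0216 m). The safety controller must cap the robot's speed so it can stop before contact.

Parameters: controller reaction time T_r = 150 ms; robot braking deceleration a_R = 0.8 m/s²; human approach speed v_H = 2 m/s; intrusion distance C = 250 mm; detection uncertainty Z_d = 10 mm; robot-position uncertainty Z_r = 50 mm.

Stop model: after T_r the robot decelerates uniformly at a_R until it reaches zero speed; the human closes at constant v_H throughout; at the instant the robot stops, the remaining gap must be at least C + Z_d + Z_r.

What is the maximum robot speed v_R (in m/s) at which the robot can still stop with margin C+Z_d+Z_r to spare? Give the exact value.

v_R_max = 3/20 m/s = 0.1500 m/s

collect terms ⇒ (5/8)·v_R² + (53/20)·v_R + (-1317/3200) = 0
  disc = (53/20)² − 4·(5/8)·(-1317/3200) = 51529/6400 ; √disc = 227/80
  v_R = (−(53/20) + 227/80) / (2·(5/8)) = 3/20 m/s
check:
braking lasts T_s = (3/20)/(4/5) = 0.1875 s
reaction-phase robot travel = 0.1500·0.1500 = 0.0225 m
robot under decel: 0.1500²/(2·0.8000) = 0.0141 m
human closes 2.0000·0.3375 = 0.6750 m
margins: 0.2500+0.0100+0.0500 = 0.3100 m
sum ≈ 0.0225+0.0141+0.6750+0.3100 ≈ 1.0216 m = S ✓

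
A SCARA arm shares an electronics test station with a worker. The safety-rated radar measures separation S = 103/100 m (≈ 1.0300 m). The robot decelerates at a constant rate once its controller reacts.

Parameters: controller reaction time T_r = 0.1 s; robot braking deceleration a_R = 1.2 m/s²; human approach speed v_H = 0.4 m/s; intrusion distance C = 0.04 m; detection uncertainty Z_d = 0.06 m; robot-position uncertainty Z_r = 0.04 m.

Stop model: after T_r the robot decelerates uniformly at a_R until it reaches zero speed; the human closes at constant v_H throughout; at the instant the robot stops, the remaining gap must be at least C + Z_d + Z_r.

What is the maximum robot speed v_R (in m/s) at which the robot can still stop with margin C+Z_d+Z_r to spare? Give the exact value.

v_R_max = 1 m/s = 1.0000 m/s

quadratic (5/12)·v² + (13/30)·v + (-17/20) = 0
  disc = (13/30)² − 4·(5/12)·(-17/20) = 361/225 ; √disc = 19/15
  v_R = (−(13/30) + 19/15) / (2·(5/12)) = 1 m/s
check:
braking lasts T_s = 1/(6/5) = 0.8333 s
robot in T_r: 1.0000·0.1000 = 0.1000 m
robot under decel: 1.0000²/(2·1.2000) = 0.4167 m
person approaches 0.4000·(0.1000+0.8333) = 0.3733 m
C+Z_d+Z_r = 0.0400+0.0600+0.0400 = 0.1400 m
sum ≈ 0.1000+0.4167+0.3733+0.1400 ≈ 1.0300 m = S ✓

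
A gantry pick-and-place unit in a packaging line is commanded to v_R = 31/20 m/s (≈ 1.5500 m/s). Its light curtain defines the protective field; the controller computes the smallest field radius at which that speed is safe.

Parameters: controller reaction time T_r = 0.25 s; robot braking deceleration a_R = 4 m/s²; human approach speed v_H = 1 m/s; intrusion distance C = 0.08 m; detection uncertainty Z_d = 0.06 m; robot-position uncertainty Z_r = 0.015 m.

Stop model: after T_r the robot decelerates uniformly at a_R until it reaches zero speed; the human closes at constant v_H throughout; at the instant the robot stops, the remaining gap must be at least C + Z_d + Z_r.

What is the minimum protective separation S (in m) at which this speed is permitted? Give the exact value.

stop time T_s = (31/20)/4 = 0.3875 s
robot in T_r: 1.5500·0.2500 = 0.3875 m
robot covers 1.5500·0.3875 − ½·4.0000·0.3875² = 0.3003 m while stopping
human over T_r+T_s: 1.0000·(0.2500+0.3875) = 0.6375 m
residual clearance needed = 0.0800+0.0600+0.0150 = 0.1550 m
S_min ≈ 0.3875+0.3003+0.6375+0.1550  ⇒  S_min = 4737/3200 m

S_min = 4737/3200 m = 1.4803 m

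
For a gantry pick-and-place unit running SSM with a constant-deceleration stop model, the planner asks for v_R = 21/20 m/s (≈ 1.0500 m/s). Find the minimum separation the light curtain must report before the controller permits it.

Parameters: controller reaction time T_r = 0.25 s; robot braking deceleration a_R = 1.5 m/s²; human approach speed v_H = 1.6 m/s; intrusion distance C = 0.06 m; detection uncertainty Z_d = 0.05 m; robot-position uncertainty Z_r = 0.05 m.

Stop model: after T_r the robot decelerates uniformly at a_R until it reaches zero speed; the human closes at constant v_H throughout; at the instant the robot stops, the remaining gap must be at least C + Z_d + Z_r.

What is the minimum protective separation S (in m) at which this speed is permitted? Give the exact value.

S_min = 231/100 m = 2.3100 m

stop time T_s = (21/20)/(3/2) = 0.7000 s
reaction-phase robot travel = 1.0500·0.2500 = 0.2625 m
braking distance = 1.0500²/(2·1.5000) = 0.3675 m
human over T_r+T_s: 1.6000·(0.2500+0.7000) = 1.5200 m
C+Z_d+Z_r = 0.0600+0.0500+0.0500 = 0.1600 m
S_min ≈ 0.2625+0.3675+1.5200+0.1600  ⇒  S_min = 231/100 m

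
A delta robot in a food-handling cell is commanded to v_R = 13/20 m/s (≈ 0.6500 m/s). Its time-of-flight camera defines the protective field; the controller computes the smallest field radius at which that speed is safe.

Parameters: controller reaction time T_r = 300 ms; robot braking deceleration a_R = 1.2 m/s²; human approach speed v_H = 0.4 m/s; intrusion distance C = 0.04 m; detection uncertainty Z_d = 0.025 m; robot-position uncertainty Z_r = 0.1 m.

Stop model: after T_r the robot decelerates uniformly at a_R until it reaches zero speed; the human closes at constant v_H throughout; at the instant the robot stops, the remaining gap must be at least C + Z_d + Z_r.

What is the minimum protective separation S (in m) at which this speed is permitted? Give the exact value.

braking lasts T_s = (13/20)/(6/5) = 0.5417 s
reaction-phase robot travel = 0.6500·0.3000 = 0.1950 m
robot covers 0.6500·0.5417 − ½·1.2000·0.5417² = 0.1760 m while stopping
human over T_r+T_s: 0.4000·(0.3000+0.5417) = 0.3367 m
margins: 0.0400+0.0250+0.1000 = 0.1650 m
S_min ≈ 0.1950+0.1760+0.3367+0.1650  ⇒  S_min = 4189/4800 m

S_min = 4189/4800 m = 0.8727 m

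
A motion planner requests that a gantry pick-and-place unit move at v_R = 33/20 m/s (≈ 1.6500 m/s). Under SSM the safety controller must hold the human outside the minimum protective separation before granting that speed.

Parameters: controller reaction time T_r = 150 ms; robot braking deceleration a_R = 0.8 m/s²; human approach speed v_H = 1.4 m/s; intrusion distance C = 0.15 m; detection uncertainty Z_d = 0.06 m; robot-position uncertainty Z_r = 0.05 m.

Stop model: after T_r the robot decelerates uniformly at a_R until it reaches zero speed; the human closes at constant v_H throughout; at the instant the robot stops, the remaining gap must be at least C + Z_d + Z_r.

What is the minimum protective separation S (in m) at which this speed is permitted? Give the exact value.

braking lasts T_s = (33/20)/(4/5) = 2.0625 s
robot covers v_R·T_r = 1.6500·0.1500 = 0.2475 m before braking
robot covers 1.6500·2.0625 − ½·0.8000·2.0625² = 1.7016 m while stopping
person approaches 1.4000·(0.1500+2.0625) = 3.0975 m
residual clearance needed = 0.1500+0.0600+0.0500 = 0.2600 m
S_min ≈ 0.2475+1.7016+3.0975+0.2600  ⇒  S_min = 16981/3200 m

S_min = 16981/3200 m = 5.3066 m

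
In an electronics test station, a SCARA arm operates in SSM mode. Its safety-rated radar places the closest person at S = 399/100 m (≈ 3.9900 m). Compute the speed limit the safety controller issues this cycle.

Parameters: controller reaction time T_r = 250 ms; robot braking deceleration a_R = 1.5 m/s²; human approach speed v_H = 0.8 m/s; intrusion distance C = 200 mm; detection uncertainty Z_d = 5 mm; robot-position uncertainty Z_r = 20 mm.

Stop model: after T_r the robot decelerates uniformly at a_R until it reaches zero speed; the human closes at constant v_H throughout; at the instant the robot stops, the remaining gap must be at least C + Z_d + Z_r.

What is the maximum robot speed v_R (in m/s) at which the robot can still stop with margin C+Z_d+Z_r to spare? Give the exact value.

at the boundary: (1/3)·v² + (47/60)·v + (-713/200) = 0
  disc = (47/60)² − 4·(1/3)·(-713/200) = 19321/3600 ; √disc = 139/60
  v_R = (−(47/60) + 139/60) / (2·(1/3)) = 23/10 m/s
check:
T_s = v_R/a_R = (23/10)/(3/2) = 1.5333 s
robot covers v_R·T_r = 2.3000·0.2500 = 0.5750 m before braking
robot covers 2.3000·1.5333 − ½·1.5000·1.5333² = 1.7633 m while stopping
person approaches 0.8000·(0.2500+1.5333) = 1.4267 m
margins: 0.2000+0.0050+0.0200 = 0.2250 m
sum ≈ 0.5750+1.7633+1.4267+0.2250 ≈ 3.9900 m = S ✓

v_R_max = 23/10 m/s = 2.3000 m/s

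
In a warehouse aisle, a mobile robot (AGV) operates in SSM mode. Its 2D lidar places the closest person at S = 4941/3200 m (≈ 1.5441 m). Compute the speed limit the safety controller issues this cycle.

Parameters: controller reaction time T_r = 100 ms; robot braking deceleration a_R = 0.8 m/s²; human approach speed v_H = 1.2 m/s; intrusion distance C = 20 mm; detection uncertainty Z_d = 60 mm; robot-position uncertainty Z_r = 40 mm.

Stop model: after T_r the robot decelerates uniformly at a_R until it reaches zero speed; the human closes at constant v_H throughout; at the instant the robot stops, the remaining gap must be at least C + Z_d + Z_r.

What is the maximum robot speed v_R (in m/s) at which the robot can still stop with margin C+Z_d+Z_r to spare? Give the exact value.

v_R_max = 13/20 m/s = 0.6500 m/s

collect terms ⇒ (5/8)·v_R² + (8/5)·v_R + (-4173/3200) = 0
  disc = (8/5)² − 4·(5/8)·(-4173/3200) = 37249/6400 ; √disc = 193/80
  v_R = (−(8/5) + 193/80) / (2·(5/8)) = 13/20 m/s
check:
braking lasts T_s = (13/20)/(4/5) = 0.8125 s
robot covers v_R·T_r = 0.6500·0.1000 = 0.0650 m before braking
braking distance = 0.6500²/(2·0.8000) = 0.2641 m
person approaches 1.2000·(0.1000+0.8125) = 1.0950 m
margins: 0.0200+0.0600+0.0400 = 0.1200 m
sum ≈ 0.0650+0.2641+1.0950+0.1200 ≈ 1.5441 m = S ✓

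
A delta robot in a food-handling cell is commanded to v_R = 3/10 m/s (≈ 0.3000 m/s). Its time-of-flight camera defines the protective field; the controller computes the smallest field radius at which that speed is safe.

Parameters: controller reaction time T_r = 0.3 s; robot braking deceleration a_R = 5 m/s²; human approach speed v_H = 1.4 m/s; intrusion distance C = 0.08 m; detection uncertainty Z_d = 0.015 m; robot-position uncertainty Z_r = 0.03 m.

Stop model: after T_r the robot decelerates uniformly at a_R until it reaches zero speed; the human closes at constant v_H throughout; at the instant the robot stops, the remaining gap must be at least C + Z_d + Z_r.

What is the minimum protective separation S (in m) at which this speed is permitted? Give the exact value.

S_min = 91/125 m = 0.7280 m

stop time T_s = (3/10)/5 = 0.0600 s
robot in T_r: 0.3000·0.3000 = 0.0900 m
braking distance = 0.3000²/(2·5.0000) = 0.0090 m
person approaches 1.4000·(0.3000+0.0600) = 0.5040 m
C+Z_d+Z_r = 0.0800+0.0150+0.0300 = 0.1250 m
S_min ≈ 0.0900+0.0090+0.5040+0.1250  ⇒  S_min = 91/125 m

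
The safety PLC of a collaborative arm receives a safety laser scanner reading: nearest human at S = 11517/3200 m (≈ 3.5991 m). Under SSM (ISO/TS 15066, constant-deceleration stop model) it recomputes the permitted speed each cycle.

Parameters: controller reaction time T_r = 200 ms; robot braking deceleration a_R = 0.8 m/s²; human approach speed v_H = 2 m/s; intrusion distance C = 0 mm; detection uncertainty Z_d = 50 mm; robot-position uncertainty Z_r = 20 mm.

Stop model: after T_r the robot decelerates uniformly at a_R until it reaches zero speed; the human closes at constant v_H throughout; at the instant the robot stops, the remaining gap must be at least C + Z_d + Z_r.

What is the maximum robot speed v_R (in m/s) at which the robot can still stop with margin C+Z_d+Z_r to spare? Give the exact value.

v_R_max = 19/20 m/s = 0.9500 m/s

at the boundary: (5/8)·v² + (27/10)·v + (-10013/3200) = 0
  disc = (27/10)² − 4·(5/8)·(-10013/3200) = 96721/6400 ; √disc = 311/80
  v_R = (−(27/10) + 311/80) / (2·(5/8)) = 19/20 m/s
check:
T_s = v_R/a_R = (19/20)/(4/5) = 1.1875 s
reaction-phase robot travel = 0.9500·0.2000 = 0.1900 m
robot under decel: 0.9500²/(2·0.8000) = 0.5641 m
human closes 2.0000·1.3875 = 2.7750 m
C+Z_d+Z_r = 0.0000+0.0500+0.0200 = 0.0700 m
sum ≈ 0.1900+0.5641+2.7750+0.0700 ≈ 3.5991 m = S ✓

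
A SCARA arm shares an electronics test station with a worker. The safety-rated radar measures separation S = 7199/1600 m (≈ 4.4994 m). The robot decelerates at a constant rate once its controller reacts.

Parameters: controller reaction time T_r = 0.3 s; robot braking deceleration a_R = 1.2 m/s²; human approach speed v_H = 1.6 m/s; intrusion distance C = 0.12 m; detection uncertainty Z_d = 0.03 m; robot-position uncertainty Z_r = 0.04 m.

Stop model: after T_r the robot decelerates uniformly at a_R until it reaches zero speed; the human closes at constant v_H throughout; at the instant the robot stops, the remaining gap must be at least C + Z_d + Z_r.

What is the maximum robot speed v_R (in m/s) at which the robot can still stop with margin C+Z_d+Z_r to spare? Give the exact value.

at the boundary: (5/12)·v² + (49/30)·v + (-6127/1600) = 0
  disc = (49/30)² − 4·(5/12)·(-6127/1600) = 130321/14400 ; √disc = 361/120
  v_R = (−(49/30) + 361/120) / (2·(5/12)) = 33/20 m/s
check:
stop time T_s = (33/20)/(6/5) = 1.3750 s
robot in T_r: 1.6500·0.3000 = 0.4950 m
robot covers 1.6500·1.3750 − ½·1.2000·1.3750² = 1.1344 m while stopping
human closes 1.6000·1.6750 = 2.6800 m
residual clearance needed = 0.1200+0.0300+0.0400 = 0.1900 m
sum ≈ 0.4950+1.1344+2.6800+0.1900 ≈ 4.4994 m = S ✓

v_R_max = 33/20 m/s = 1.6500 m/s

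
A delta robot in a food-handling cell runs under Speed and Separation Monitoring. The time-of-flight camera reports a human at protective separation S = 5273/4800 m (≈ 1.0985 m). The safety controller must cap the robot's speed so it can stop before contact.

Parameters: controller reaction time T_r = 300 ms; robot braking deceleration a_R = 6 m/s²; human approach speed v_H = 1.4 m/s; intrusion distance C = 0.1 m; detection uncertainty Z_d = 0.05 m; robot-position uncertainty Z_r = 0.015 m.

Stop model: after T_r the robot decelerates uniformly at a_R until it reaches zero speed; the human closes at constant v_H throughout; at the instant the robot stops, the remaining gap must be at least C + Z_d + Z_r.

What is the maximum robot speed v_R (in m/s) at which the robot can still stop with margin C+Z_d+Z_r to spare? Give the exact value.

at the boundary: (1/12)·v² + (8/15)·v + (-493/960) = 0
  disc = (8/15)² − 4·(1/12)·(-493/960) = 729/1600 ; √disc = 27/40
  v_R = (−(8/15) + 27/40) / (2·(1/12)) = 17/20 m/s
check:
stop time T_s = (17/20)/6 = 0.1417 s
robot covers v_R·T_r = 0.8500·0.3000 = 0.2550 m before braking
robot under decel: 0.8500²/(2·6.0000) = 0.0602 m
human closes 1.4000·0.4417 = 0.6183 m
residual clearance needed = 0.1000+0.0500+0.0150 = 0.1650 m
sum ≈ 0.2550+0.0602+0.6183+0.1650 ≈ 1.0985 m = S ✓

v_R_max = 17/20 m/s = 0.8500 m/s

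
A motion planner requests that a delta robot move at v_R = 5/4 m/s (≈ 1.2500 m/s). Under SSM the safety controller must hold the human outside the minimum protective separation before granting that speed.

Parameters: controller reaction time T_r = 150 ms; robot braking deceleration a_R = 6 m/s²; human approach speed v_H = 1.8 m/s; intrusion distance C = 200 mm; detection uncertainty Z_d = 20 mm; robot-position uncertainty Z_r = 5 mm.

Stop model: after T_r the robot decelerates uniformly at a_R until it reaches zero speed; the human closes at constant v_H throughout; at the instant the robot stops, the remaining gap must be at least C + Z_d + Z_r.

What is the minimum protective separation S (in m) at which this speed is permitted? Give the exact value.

T_s = v_R/a_R = (5/4)/6 = 0.2083 s
robot covers v_R·T_r = 1.2500·0.1500 = 0.1875 m before braking
braking distance = 1.2500²/(2·6.0000) = 0.1302 m
human closes 1.8000·0.3583 = 0.6450 m
residual clearance needed = 0.2000+0.0200+0.0050 = 0.2250 m
S_min ≈ 0.1875+0.1302+0.6450+0.2250  ⇒  S_min = 5701/4800 m

S_min = 5701/4800 m = 1.1877 m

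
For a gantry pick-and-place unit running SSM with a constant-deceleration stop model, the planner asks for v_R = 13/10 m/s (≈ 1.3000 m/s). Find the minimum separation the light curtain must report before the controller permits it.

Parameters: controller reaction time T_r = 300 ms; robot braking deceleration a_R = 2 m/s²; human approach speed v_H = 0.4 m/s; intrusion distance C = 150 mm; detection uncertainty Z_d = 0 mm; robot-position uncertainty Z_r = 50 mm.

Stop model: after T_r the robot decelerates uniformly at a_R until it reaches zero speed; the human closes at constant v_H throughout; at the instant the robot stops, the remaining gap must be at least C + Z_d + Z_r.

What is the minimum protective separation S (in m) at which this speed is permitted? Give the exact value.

S_min = 557/400 m = 1.3925 m

stop time T_s = (13/10)/2 = 0.6500 s
robot covers v_R·T_r = 1.3000·0.3000 = 0.3900 m before braking
robot covers 1.3000·0.6500 − ½·2.0000·0.6500² = 0.4225 m while stopping
human over T_r+T_s: 0.4000·(0.3000+0.6500) = 0.3800 m
margins: 0.1500+0.0000+0.0500 = 0.2000 m
S_min ≈ 0.3900+0.4225+0.3800+0.2000  ⇒  S_min = 557/400 m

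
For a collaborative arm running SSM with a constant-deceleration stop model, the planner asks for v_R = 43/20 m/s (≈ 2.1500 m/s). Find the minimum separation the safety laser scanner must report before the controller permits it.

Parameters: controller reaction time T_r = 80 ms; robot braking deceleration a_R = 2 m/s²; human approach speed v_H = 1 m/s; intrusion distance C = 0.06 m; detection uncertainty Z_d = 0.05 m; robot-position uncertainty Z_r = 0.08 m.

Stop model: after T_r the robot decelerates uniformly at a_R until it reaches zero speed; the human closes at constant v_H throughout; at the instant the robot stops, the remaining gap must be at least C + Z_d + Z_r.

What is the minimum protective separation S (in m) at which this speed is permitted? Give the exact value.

stop time T_s = (43/20)/2 = 1.0750 s
robot covers v_R·T_r = 2.1500·0.0800 = 0.1720 m before braking
robot covers 2.1500·1.0750 − ½·2.0000·1.0750² = 1.1556 m while stopping
person approaches 1.0000·(0.0800+1.0750) = 1.1550 m
residual clearance needed = 0.0600+0.0500+0.0800 = 0.1900 m
S_min ≈ 0.1720+1.1556+1.1550+0.1900  ⇒  S_min = 21381/8000 m

S_min = 21381/8000 m = 2.6726 m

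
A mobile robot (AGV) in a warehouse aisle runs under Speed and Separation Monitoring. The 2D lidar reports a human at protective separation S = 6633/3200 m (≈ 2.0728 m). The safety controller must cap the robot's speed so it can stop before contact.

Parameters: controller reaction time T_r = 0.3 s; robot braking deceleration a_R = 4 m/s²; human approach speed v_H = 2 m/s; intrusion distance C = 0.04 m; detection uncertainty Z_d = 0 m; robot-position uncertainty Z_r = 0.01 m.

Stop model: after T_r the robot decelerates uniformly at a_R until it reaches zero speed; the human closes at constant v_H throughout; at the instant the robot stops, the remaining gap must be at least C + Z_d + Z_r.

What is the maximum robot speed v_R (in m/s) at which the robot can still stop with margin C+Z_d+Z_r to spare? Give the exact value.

quadratic (1/8)·v² + (4/5)·v + (-4553/3200) = 0
  disc = (4/5)² − 4·(1/8)·(-4553/3200) = 8649/6400 ; √disc = 93/80
  v_R = (−(4/5) + 93/80) / (2·(1/8)) = 29/20 m/s
check:
T_s = v_R/a_R = (29/20)/4 = 0.3625 s
robot covers v_R·T_r = 1.4500·0.3000 = 0.4350 m before braking
robot under decel: 1.4500²/(2·4.0000) = 0.2628 m
person approaches 2.0000·(0.3000+0.3625) = 1.3250 m
residual clearance needed = 0.0400+0.0000+0.0100 = 0.0500 m
sum ≈ 0.4350+0.2628+1.3250+0.0500 ≈ 2.0728 m = S ✓

v_R_max = 29/20 m/s = 1.4500 m/s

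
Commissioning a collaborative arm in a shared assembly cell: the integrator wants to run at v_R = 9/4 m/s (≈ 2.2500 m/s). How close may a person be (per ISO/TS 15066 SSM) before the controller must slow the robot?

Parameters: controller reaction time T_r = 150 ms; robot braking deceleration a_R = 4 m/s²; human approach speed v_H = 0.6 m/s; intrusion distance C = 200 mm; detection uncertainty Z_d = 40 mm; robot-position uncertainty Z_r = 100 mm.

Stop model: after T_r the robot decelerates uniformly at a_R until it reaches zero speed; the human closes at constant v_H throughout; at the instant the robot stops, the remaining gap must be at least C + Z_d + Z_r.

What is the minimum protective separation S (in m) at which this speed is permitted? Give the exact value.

stop time T_s = (9/4)/4 = 0.5625 s
robot in T_r: 2.2500·0.1500 = 0.3375 m
robot covers 2.2500·0.5625 − ½·4.0000·0.5625² = 0.6328 m while stopping
person approaches 0.6000·(0.1500+0.5625) = 0.4275 m
residual clearance needed = 0.2000+0.0400+0.1000 = 0.3400 m
S_min ≈ 0.3375+0.6328+0.4275+0.3400  ⇒  S_min = 5561/3200 m

S_min = 5561/3200 m = 1.7378 m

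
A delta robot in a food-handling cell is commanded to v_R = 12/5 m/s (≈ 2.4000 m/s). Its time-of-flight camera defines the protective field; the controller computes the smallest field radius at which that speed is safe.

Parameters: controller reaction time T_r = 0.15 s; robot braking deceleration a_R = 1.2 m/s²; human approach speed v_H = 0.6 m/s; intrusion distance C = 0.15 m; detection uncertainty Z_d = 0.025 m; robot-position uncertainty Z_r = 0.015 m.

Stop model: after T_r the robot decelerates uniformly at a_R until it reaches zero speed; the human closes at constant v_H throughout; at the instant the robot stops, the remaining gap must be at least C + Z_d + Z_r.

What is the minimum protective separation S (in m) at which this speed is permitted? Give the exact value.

S_min = 106/25 m = 4.2400 m

T_s = v_R/a_R = (12/5)/(6/5) = 2.0000 s
robot in T_r: 2.4000·0.1500 = 0.3600 m
braking distance = 2.4000²/(2·1.2000) = 2.4000 m
human over T_r+T_s: 0.6000·(0.1500+2.0000) = 1.2900 m
residual clearance needed = 0.1500+0.0250+0.0150 = 0.1900 m
S_min ≈ 0.3600+2.4000+1.2900+0.1900  ⇒  S_min = 106/25 m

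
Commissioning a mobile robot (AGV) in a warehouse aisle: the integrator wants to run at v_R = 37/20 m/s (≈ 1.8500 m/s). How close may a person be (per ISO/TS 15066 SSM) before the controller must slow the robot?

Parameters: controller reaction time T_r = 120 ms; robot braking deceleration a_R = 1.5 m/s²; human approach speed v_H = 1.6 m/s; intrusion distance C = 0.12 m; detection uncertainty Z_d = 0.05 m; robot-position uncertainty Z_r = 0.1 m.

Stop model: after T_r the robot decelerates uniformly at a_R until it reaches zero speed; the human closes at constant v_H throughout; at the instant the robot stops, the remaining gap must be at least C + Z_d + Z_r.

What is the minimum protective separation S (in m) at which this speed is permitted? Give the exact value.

stop time T_s = (37/20)/(3/2) = 1.2333 s
robot in T_r: 1.8500·0.1200 = 0.2220 m
robot covers 1.8500·1.2333 − ½·1.5000·1.2333² = 1.1408 m while stopping
human over T_r+T_s: 1.6000·(0.1200+1.2333) = 2.1653 m
margins: 0.1200+0.0500+0.1000 = 0.2700 m
S_min ≈ 0.2220+1.1408+2.1653+0.2700  ⇒  S_min = 22789/6000 m

S_min = 22789/6000 m = 3.7982 m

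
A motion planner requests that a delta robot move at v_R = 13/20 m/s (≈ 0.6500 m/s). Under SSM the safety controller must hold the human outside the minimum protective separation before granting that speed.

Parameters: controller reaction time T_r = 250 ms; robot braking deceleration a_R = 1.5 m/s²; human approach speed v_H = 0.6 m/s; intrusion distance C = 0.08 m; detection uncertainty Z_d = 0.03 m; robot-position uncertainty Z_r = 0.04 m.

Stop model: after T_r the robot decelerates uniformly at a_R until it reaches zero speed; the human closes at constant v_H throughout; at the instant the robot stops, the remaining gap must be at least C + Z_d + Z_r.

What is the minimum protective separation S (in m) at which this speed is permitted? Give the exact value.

braking lasts T_s = (13/20)/(3/2) = 0.4333 s
robot in T_r: 0.6500·0.2500 = 0.1625 m
robot covers 0.6500·0.4333 − ½·1.5000·0.4333² = 0.1408 m while stopping
person approaches 0.6000·(0.2500+0.4333) = 0.4100 m
C+Z_d+Z_r = 0.0800+0.0300+0.0400 = 0.1500 m
S_min ≈ 0.1625+0.1408+0.4100+0.1500  ⇒  S_min = 259/300 m

S_min = 259/300 m = 0.8633 m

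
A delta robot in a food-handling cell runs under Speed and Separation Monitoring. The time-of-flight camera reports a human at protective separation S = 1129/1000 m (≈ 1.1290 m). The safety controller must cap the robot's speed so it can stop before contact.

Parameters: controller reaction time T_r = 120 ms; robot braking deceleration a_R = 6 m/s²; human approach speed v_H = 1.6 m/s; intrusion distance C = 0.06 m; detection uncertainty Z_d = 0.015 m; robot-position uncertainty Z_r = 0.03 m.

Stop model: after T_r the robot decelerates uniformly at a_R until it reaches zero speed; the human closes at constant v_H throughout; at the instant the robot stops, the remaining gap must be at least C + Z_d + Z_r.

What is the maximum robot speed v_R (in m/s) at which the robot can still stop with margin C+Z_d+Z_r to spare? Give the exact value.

quadratic (1/12)·v² + (29/75)·v + (-104/125) = 0
  disc = (29/75)² − 4·(1/12)·(-104/125) = 2401/5625 ; √disc = 49/75
  v_R = (−(29/75) + 49/75) / (2·(1/12)) = 8/5 m/s
check:
stop time T_s = (8/5)/6 = 0.2667 s
reaction-phase robot travel = 1.6000·0.1200 = 0.1920 m
robot covers 1.6000·0.2667 − ½·6.0000·0.2667² = 0.2133 m while stopping
human over T_r+T_s: 1.6000·(0.1200+0.2667) = 0.6187 m
C+Z_d+Z_r = 0.0600+0.0150+0.0300 = 0.1050 m
sum ≈ 0.1920+0.2133+0.6187+0.1050 ≈ 1.1290 m = S ✓

v_R_max = 8/5 m/s = 1.6000 m/s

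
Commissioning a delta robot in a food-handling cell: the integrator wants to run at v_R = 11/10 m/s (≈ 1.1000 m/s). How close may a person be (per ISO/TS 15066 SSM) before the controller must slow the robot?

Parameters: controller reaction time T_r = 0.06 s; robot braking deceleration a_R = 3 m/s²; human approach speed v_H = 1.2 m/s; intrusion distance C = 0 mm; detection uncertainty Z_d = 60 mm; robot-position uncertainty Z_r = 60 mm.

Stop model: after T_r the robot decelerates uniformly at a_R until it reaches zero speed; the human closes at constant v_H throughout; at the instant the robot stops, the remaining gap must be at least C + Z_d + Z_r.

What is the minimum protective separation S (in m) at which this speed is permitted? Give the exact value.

stop time T_s = (11/10)/3 = 0.3667 s
robot covers v_R·T_r = 1.1000·0.0600 = 0.0660 m before braking
braking distance = 1.1000²/(2·3.0000) = 0.2017 m
human over T_r+T_s: 1.2000·(0.0600+0.3667) = 0.5120 m
C+Z_d+Z_r = 0.0000+0.0600+0.0600 = 0.1200 m
S_min ≈ 0.0660+0.2017+0.5120+0.1200  ⇒  S_min = 2699/3000 m

S_min = 2699/3000 m = 0.8997 m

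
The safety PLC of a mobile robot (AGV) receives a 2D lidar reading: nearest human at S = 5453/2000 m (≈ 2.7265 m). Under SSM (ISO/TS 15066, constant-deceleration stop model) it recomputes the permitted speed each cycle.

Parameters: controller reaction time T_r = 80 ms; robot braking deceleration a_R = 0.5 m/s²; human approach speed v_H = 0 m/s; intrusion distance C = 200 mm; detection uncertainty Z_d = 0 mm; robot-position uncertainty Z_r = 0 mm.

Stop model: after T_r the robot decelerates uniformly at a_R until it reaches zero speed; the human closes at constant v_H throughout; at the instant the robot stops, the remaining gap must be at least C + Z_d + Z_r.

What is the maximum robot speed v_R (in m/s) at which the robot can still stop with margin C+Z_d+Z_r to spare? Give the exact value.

quadratic (1)·v² + (2/25)·v + (-5053/2000) = 0
  disc = (2/25)² − 4·(1)·(-5053/2000) = 25281/2500 ; √disc = 159/50
  v_R = (−(2/25) + 159/50) / (2·(1)) = 31/20 m/s
check:
stop time T_s = (31/20)/(1/2) = 3.1000 s
reaction-phase robot travel = 1.5500·0.0800 = 0.1240 m
robot covers 1.5500·3.1000 − ½·0.5000·3.1000² = 2.4025 m while stopping
human over T_r+T_s: 0.0000·(0.0800+3.1000) = 0.0000 m
C+Z_d+Z_r = 0.2000+0.0000+0.0000 = 0.2000 m
sum ≈ 0.1240+2.4025+0.0000+0.2000 ≈ 2.7265 m = S ✓

v_R_max = 31/20 m/s = 1.5500 m/s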